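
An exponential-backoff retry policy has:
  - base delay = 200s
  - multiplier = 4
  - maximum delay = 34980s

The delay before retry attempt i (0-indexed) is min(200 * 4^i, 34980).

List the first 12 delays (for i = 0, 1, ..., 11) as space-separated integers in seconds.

Computing each delay:
  i=0: min(200*4^0, 34980) = 200
  i=1: min(200*4^1, 34980) = 800
  i=2: min(200*4^2, 34980) = 3200
  i=3: min(200*4^3, 34980) = 12800
  i=4: min(200*4^4, 34980) = 34980
  i=5: min(200*4^5, 34980) = 34980
  i=6: min(200*4^6, 34980) = 34980
  i=7: min(200*4^7, 34980) = 34980
  i=8: min(200*4^8, 34980) = 34980
  i=9: min(200*4^9, 34980) = 34980
  i=10: min(200*4^10, 34980) = 34980
  i=11: min(200*4^11, 34980) = 34980

Answer: 200 800 3200 12800 34980 34980 34980 34980 34980 34980 34980 34980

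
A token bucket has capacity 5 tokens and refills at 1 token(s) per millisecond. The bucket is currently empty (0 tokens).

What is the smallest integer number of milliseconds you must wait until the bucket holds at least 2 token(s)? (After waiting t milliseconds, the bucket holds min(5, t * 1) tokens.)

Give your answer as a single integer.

Need t * 1 >= 2, so t >= 2/1.
Smallest integer t = ceil(2/1) = 2.

Answer: 2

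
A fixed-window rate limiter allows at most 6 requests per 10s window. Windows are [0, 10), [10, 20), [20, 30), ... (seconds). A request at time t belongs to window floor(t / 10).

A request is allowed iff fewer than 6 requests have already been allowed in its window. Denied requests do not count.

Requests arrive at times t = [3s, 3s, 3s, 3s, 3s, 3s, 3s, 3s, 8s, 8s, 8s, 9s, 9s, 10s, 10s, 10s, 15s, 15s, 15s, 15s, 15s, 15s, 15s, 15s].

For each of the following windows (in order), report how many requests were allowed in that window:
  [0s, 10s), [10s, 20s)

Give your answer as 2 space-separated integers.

Answer: 6 6

Derivation:
Processing requests:
  req#1 t=3s (window 0): ALLOW
  req#2 t=3s (window 0): ALLOW
  req#3 t=3s (window 0): ALLOW
  req#4 t=3s (window 0): ALLOW
  req#5 t=3s (window 0): ALLOW
  req#6 t=3s (window 0): ALLOW
  req#7 t=3s (window 0): DENY
  req#8 t=3s (window 0): DENY
  req#9 t=8s (window 0): DENY
  req#10 t=8s (window 0): DENY
  req#11 t=8s (window 0): DENY
  req#12 t=9s (window 0): DENY
  req#13 t=9s (window 0): DENY
  req#14 t=10s (window 1): ALLOW
  req#15 t=10s (window 1): ALLOW
  req#16 t=10s (window 1): ALLOW
  req#17 t=15s (window 1): ALLOW
  req#18 t=15s (window 1): ALLOW
  req#19 t=15s (window 1): ALLOW
  req#20 t=15s (window 1): DENY
  req#21 t=15s (window 1): DENY
  req#22 t=15s (window 1): DENY
  req#23 t=15s (window 1): DENY
  req#24 t=15s (window 1): DENY

Allowed counts by window: 6 6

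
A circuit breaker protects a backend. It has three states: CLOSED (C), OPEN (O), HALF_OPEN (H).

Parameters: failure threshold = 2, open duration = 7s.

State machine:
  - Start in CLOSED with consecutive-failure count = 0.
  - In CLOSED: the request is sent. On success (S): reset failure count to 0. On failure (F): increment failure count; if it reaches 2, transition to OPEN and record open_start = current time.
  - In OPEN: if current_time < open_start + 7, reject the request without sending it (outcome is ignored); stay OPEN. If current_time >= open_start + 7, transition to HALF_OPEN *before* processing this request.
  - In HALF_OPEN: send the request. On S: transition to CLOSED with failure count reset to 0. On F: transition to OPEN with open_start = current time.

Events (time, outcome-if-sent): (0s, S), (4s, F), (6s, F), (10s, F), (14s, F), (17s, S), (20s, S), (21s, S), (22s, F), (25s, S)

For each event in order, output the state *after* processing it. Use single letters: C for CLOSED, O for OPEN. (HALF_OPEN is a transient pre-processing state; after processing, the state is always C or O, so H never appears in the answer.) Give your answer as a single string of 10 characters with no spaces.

State after each event:
  event#1 t=0s outcome=S: state=CLOSED
  event#2 t=4s outcome=F: state=CLOSED
  event#3 t=6s outcome=F: state=OPEN
  event#4 t=10s outcome=F: state=OPEN
  event#5 t=14s outcome=F: state=OPEN
  event#6 t=17s outcome=S: state=OPEN
  event#7 t=20s outcome=S: state=OPEN
  event#8 t=21s outcome=S: state=CLOSED
  event#9 t=22s outcome=F: state=CLOSED
  event#10 t=25s outcome=S: state=CLOSED

Answer: CCOOOOOCCC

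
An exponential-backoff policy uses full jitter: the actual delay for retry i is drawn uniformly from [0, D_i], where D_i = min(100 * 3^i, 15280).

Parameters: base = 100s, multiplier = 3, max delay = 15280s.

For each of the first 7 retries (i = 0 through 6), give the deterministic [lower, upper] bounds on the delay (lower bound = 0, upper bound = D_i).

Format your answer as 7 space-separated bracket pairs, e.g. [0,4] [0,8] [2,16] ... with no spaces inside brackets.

Answer: [0,100] [0,300] [0,900] [0,2700] [0,8100] [0,15280] [0,15280]

Derivation:
Computing bounds per retry:
  i=0: D_i=min(100*3^0,15280)=100, bounds=[0,100]
  i=1: D_i=min(100*3^1,15280)=300, bounds=[0,300]
  i=2: D_i=min(100*3^2,15280)=900, bounds=[0,900]
  i=3: D_i=min(100*3^3,15280)=2700, bounds=[0,2700]
  i=4: D_i=min(100*3^4,15280)=8100, bounds=[0,8100]
  i=5: D_i=min(100*3^5,15280)=15280, bounds=[0,15280]
  i=6: D_i=min(100*3^6,15280)=15280, bounds=[0,15280]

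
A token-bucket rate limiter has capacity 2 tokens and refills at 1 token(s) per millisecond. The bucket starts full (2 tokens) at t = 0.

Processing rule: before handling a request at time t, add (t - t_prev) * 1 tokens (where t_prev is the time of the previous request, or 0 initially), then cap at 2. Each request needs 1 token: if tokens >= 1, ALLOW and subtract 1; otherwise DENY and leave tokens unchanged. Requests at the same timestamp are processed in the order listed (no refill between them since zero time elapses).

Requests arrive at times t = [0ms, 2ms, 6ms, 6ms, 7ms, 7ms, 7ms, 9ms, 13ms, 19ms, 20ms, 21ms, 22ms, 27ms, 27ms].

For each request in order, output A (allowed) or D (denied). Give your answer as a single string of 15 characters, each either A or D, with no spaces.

Simulating step by step:
  req#1 t=0ms: ALLOW
  req#2 t=2ms: ALLOW
  req#3 t=6ms: ALLOW
  req#4 t=6ms: ALLOW
  req#5 t=7ms: ALLOW
  req#6 t=7ms: DENY
  req#7 t=7ms: DENY
  req#8 t=9ms: ALLOW
  req#9 t=13ms: ALLOW
  req#10 t=19ms: ALLOW
  req#11 t=20ms: ALLOW
  req#12 t=21ms: ALLOW
  req#13 t=22ms: ALLOW
  req#14 t=27ms: ALLOW
  req#15 t=27ms: ALLOW

Answer: AAAAADDAAAAAAAA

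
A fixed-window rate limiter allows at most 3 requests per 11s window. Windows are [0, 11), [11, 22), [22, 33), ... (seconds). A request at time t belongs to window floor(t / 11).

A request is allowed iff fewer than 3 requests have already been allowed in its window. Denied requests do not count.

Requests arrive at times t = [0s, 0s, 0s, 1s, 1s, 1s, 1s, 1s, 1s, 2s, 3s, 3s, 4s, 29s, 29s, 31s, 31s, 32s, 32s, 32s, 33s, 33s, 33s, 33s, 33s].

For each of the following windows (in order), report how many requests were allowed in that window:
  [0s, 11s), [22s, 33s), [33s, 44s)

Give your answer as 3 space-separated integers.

Answer: 3 3 3

Derivation:
Processing requests:
  req#1 t=0s (window 0): ALLOW
  req#2 t=0s (window 0): ALLOW
  req#3 t=0s (window 0): ALLOW
  req#4 t=1s (window 0): DENY
  req#5 t=1s (window 0): DENY
  req#6 t=1s (window 0): DENY
  req#7 t=1s (window 0): DENY
  req#8 t=1s (window 0): DENY
  req#9 t=1s (window 0): DENY
  req#10 t=2s (window 0): DENY
  req#11 t=3s (window 0): DENY
  req#12 t=3s (window 0): DENY
  req#13 t=4s (window 0): DENY
  req#14 t=29s (window 2): ALLOW
  req#15 t=29s (window 2): ALLOW
  req#16 t=31s (window 2): ALLOW
  req#17 t=31s (window 2): DENY
  req#18 t=32s (window 2): DENY
  req#19 t=32s (window 2): DENY
  req#20 t=32s (window 2): DENY
  req#21 t=33s (window 3): ALLOW
  req#22 t=33s (window 3): ALLOW
  req#23 t=33s (window 3): ALLOW
  req#24 t=33s (window 3): DENY
  req#25 t=33s (window 3): DENY

Allowed counts by window: 3 3 3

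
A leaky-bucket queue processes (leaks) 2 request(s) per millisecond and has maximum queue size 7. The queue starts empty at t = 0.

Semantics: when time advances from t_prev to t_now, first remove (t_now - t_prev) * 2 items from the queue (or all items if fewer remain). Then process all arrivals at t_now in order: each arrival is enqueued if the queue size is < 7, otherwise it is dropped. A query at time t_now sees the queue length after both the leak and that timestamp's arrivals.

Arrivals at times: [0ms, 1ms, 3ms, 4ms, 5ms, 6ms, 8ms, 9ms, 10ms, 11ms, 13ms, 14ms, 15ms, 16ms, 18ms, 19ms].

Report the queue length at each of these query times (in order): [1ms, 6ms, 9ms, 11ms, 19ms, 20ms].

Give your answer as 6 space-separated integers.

Queue lengths at query times:
  query t=1ms: backlog = 1
  query t=6ms: backlog = 1
  query t=9ms: backlog = 1
  query t=11ms: backlog = 1
  query t=19ms: backlog = 1
  query t=20ms: backlog = 0

Answer: 1 1 1 1 1 0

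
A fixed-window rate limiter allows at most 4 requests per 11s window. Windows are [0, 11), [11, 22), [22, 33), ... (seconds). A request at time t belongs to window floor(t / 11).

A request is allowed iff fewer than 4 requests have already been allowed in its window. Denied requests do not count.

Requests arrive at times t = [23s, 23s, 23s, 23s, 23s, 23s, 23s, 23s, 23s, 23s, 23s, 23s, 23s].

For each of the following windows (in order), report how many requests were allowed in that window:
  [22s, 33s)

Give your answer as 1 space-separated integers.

Answer: 4

Derivation:
Processing requests:
  req#1 t=23s (window 2): ALLOW
  req#2 t=23s (window 2): ALLOW
  req#3 t=23s (window 2): ALLOW
  req#4 t=23s (window 2): ALLOW
  req#5 t=23s (window 2): DENY
  req#6 t=23s (window 2): DENY
  req#7 t=23s (window 2): DENY
  req#8 t=23s (window 2): DENY
  req#9 t=23s (window 2): DENY
  req#10 t=23s (window 2): DENY
  req#11 t=23s (window 2): DENY
  req#12 t=23s (window 2): DENY
  req#13 t=23s (window 2): DENY

Allowed counts by window: 4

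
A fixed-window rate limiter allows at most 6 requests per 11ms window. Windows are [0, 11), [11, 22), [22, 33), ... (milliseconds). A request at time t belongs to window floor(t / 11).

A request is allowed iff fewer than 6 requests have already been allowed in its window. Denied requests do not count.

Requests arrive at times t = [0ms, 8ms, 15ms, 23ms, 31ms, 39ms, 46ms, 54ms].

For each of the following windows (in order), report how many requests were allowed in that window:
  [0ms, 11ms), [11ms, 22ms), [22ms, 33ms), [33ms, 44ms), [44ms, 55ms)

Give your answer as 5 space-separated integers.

Processing requests:
  req#1 t=0ms (window 0): ALLOW
  req#2 t=8ms (window 0): ALLOW
  req#3 t=15ms (window 1): ALLOW
  req#4 t=23ms (window 2): ALLOW
  req#5 t=31ms (window 2): ALLOW
  req#6 t=39ms (window 3): ALLOW
  req#7 t=46ms (window 4): ALLOW
  req#8 t=54ms (window 4): ALLOW

Allowed counts by window: 2 1 2 1 2

Answer: 2 1 2 1 2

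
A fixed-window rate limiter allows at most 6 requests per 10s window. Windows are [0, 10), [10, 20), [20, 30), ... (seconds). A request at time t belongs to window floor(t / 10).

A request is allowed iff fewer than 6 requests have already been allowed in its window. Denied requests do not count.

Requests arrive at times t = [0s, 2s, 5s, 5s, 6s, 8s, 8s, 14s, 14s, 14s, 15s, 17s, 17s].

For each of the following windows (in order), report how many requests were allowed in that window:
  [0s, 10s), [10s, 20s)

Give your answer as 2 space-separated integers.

Processing requests:
  req#1 t=0s (window 0): ALLOW
  req#2 t=2s (window 0): ALLOW
  req#3 t=5s (window 0): ALLOW
  req#4 t=5s (window 0): ALLOW
  req#5 t=6s (window 0): ALLOW
  req#6 t=8s (window 0): ALLOW
  req#7 t=8s (window 0): DENY
  req#8 t=14s (window 1): ALLOW
  req#9 t=14s (window 1): ALLOW
  req#10 t=14s (window 1): ALLOW
  req#11 t=15s (window 1): ALLOW
  req#12 t=17s (window 1): ALLOW
  req#13 t=17s (window 1): ALLOW

Allowed counts by window: 6 6

Answer: 6 6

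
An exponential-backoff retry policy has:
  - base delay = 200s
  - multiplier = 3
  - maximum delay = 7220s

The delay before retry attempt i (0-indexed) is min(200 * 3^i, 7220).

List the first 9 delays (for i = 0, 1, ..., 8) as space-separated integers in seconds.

Computing each delay:
  i=0: min(200*3^0, 7220) = 200
  i=1: min(200*3^1, 7220) = 600
  i=2: min(200*3^2, 7220) = 1800
  i=3: min(200*3^3, 7220) = 5400
  i=4: min(200*3^4, 7220) = 7220
  i=5: min(200*3^5, 7220) = 7220
  i=6: min(200*3^6, 7220) = 7220
  i=7: min(200*3^7, 7220) = 7220
  i=8: min(200*3^8, 7220) = 7220

Answer: 200 600 1800 5400 7220 7220 7220 7220 7220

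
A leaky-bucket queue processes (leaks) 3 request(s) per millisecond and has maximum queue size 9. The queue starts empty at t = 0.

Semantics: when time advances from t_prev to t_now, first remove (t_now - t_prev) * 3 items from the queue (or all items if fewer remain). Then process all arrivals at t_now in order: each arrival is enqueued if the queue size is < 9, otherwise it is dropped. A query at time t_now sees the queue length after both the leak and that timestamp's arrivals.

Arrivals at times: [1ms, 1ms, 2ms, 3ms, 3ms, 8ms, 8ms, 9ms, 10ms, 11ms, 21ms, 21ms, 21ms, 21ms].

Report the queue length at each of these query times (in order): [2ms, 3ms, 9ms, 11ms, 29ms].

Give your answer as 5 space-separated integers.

Answer: 1 2 1 1 0

Derivation:
Queue lengths at query times:
  query t=2ms: backlog = 1
  query t=3ms: backlog = 2
  query t=9ms: backlog = 1
  query t=11ms: backlog = 1
  query t=29ms: backlog = 0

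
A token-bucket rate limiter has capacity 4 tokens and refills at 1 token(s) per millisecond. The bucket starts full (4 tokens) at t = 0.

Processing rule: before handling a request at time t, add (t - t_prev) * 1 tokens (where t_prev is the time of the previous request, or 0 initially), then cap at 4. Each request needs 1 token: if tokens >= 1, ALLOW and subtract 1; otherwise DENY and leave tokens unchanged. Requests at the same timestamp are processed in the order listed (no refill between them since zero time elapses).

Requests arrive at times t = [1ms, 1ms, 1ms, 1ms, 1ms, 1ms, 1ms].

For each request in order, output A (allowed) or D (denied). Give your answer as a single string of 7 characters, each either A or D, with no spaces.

Answer: AAAADDD

Derivation:
Simulating step by step:
  req#1 t=1ms: ALLOW
  req#2 t=1ms: ALLOW
  req#3 t=1ms: ALLOW
  req#4 t=1ms: ALLOW
  req#5 t=1ms: DENY
  req#6 t=1ms: DENY
  req#7 t=1ms: DENY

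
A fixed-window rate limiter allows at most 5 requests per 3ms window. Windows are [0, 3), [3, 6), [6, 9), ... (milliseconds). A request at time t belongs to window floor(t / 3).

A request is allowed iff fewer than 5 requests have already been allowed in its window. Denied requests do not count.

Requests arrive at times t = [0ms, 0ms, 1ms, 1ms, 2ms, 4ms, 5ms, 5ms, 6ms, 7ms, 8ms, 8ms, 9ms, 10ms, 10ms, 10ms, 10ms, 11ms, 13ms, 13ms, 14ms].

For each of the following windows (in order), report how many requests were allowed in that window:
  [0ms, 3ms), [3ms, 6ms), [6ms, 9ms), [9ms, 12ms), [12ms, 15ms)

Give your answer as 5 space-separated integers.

Processing requests:
  req#1 t=0ms (window 0): ALLOW
  req#2 t=0ms (window 0): ALLOW
  req#3 t=1ms (window 0): ALLOW
  req#4 t=1ms (window 0): ALLOW
  req#5 t=2ms (window 0): ALLOW
  req#6 t=4ms (window 1): ALLOW
  req#7 t=5ms (window 1): ALLOW
  req#8 t=5ms (window 1): ALLOW
  req#9 t=6ms (window 2): ALLOW
  req#10 t=7ms (window 2): ALLOW
  req#11 t=8ms (window 2): ALLOW
  req#12 t=8ms (window 2): ALLOW
  req#13 t=9ms (window 3): ALLOW
  req#14 t=10ms (window 3): ALLOW
  req#15 t=10ms (window 3): ALLOW
  req#16 t=10ms (window 3): ALLOW
  req#17 t=10ms (window 3): ALLOW
  req#18 t=11ms (window 3): DENY
  req#19 t=13ms (window 4): ALLOW
  req#20 t=13ms (window 4): ALLOW
  req#21 t=14ms (window 4): ALLOW

Allowed counts by window: 5 3 4 5 3

Answer: 5 3 4 5 3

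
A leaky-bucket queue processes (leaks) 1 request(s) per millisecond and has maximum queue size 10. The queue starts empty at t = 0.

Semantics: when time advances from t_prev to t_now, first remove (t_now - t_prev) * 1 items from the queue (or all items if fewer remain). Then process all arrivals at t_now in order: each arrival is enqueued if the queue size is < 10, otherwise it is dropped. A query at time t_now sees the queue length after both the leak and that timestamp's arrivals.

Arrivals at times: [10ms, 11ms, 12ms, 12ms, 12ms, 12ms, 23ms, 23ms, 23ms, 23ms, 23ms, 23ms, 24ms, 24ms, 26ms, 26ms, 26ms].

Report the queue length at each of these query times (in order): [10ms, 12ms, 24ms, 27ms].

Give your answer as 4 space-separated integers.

Queue lengths at query times:
  query t=10ms: backlog = 1
  query t=12ms: backlog = 4
  query t=24ms: backlog = 7
  query t=27ms: backlog = 7

Answer: 1 4 7 7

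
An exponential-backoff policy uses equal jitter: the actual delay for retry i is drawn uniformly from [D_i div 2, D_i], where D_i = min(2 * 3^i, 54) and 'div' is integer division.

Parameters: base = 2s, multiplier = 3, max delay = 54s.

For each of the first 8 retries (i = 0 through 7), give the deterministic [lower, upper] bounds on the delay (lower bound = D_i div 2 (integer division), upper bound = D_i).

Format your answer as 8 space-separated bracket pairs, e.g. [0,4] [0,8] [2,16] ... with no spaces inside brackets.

Computing bounds per retry:
  i=0: D_i=min(2*3^0,54)=2, bounds=[1,2]
  i=1: D_i=min(2*3^1,54)=6, bounds=[3,6]
  i=2: D_i=min(2*3^2,54)=18, bounds=[9,18]
  i=3: D_i=min(2*3^3,54)=54, bounds=[27,54]
  i=4: D_i=min(2*3^4,54)=54, bounds=[27,54]
  i=5: D_i=min(2*3^5,54)=54, bounds=[27,54]
  i=6: D_i=min(2*3^6,54)=54, bounds=[27,54]
  i=7: D_i=min(2*3^7,54)=54, bounds=[27,54]

Answer: [1,2] [3,6] [9,18] [27,54] [27,54] [27,54] [27,54] [27,54]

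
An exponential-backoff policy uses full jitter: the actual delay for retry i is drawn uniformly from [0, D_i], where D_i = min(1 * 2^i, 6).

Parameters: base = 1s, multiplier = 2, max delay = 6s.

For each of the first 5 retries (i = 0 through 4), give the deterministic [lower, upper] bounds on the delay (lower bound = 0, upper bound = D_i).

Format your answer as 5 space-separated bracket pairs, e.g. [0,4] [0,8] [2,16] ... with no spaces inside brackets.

Answer: [0,1] [0,2] [0,4] [0,6] [0,6]

Derivation:
Computing bounds per retry:
  i=0: D_i=min(1*2^0,6)=1, bounds=[0,1]
  i=1: D_i=min(1*2^1,6)=2, bounds=[0,2]
  i=2: D_i=min(1*2^2,6)=4, bounds=[0,4]
  i=3: D_i=min(1*2^3,6)=6, bounds=[0,6]
  i=4: D_i=min(1*2^4,6)=6, bounds=[0,6]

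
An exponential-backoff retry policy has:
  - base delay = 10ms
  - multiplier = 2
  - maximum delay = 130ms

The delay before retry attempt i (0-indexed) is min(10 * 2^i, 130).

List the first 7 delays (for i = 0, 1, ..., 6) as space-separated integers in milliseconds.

Computing each delay:
  i=0: min(10*2^0, 130) = 10
  i=1: min(10*2^1, 130) = 20
  i=2: min(10*2^2, 130) = 40
  i=3: min(10*2^3, 130) = 80
  i=4: min(10*2^4, 130) = 130
  i=5: min(10*2^5, 130) = 130
  i=6: min(10*2^6, 130) = 130

Answer: 10 20 40 80 130 130 130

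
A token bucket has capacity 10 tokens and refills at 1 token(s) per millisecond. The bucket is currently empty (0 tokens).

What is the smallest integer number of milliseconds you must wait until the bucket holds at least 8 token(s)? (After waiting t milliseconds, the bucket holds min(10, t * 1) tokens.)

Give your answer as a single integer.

Need t * 1 >= 8, so t >= 8/1.
Smallest integer t = ceil(8/1) = 8.

Answer: 8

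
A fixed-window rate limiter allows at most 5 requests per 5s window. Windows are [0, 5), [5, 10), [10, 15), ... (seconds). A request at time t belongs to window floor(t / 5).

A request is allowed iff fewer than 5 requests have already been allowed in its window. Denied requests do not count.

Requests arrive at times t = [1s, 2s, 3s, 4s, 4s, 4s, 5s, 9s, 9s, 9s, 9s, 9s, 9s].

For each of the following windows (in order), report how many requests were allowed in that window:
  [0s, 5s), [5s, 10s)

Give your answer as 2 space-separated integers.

Processing requests:
  req#1 t=1s (window 0): ALLOW
  req#2 t=2s (window 0): ALLOW
  req#3 t=3s (window 0): ALLOW
  req#4 t=4s (window 0): ALLOW
  req#5 t=4s (window 0): ALLOW
  req#6 t=4s (window 0): DENY
  req#7 t=5s (window 1): ALLOW
  req#8 t=9s (window 1): ALLOW
  req#9 t=9s (window 1): ALLOW
  req#10 t=9s (window 1): ALLOW
  req#11 t=9s (window 1): ALLOW
  req#12 t=9s (window 1): DENY
  req#13 t=9s (window 1): DENY

Allowed counts by window: 5 5

Answer: 5 5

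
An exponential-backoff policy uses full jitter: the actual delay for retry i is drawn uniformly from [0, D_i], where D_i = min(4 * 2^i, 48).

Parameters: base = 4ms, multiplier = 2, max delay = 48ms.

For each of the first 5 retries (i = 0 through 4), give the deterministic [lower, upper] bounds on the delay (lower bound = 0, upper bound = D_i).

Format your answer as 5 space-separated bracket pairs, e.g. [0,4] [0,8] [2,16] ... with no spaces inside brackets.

Computing bounds per retry:
  i=0: D_i=min(4*2^0,48)=4, bounds=[0,4]
  i=1: D_i=min(4*2^1,48)=8, bounds=[0,8]
  i=2: D_i=min(4*2^2,48)=16, bounds=[0,16]
  i=3: D_i=min(4*2^3,48)=32, bounds=[0,32]
  i=4: D_i=min(4*2^4,48)=48, bounds=[0,48]

Answer: [0,4] [0,8] [0,16] [0,32] [0,48]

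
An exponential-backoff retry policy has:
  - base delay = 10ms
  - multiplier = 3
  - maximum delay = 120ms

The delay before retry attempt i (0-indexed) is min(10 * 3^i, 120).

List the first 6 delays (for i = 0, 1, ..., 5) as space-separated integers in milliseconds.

Answer: 10 30 90 120 120 120

Derivation:
Computing each delay:
  i=0: min(10*3^0, 120) = 10
  i=1: min(10*3^1, 120) = 30
  i=2: min(10*3^2, 120) = 90
  i=3: min(10*3^3, 120) = 120
  i=4: min(10*3^4, 120) = 120
  i=5: min(10*3^5, 120) = 120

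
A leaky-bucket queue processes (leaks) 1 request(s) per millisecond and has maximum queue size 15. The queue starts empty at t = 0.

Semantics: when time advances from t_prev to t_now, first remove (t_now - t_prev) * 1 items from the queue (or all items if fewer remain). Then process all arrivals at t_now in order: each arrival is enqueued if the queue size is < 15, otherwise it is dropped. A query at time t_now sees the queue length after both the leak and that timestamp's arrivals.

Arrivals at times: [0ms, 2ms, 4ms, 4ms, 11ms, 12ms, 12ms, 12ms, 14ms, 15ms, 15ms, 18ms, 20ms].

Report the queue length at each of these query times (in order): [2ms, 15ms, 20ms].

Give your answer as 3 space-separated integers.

Answer: 1 3 1

Derivation:
Queue lengths at query times:
  query t=2ms: backlog = 1
  query t=15ms: backlog = 3
  query t=20ms: backlog = 1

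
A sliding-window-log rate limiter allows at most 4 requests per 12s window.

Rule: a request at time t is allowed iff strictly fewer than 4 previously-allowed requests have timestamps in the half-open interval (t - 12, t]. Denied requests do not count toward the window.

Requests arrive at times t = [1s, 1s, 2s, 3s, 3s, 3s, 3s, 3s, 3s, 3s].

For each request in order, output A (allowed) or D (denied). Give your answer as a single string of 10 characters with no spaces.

Answer: AAAADDDDDD

Derivation:
Tracking allowed requests in the window:
  req#1 t=1s: ALLOW
  req#2 t=1s: ALLOW
  req#3 t=2s: ALLOW
  req#4 t=3s: ALLOW
  req#5 t=3s: DENY
  req#6 t=3s: DENY
  req#7 t=3s: DENY
  req#8 t=3s: DENY
  req#9 t=3s: DENY
  req#10 t=3s: DENY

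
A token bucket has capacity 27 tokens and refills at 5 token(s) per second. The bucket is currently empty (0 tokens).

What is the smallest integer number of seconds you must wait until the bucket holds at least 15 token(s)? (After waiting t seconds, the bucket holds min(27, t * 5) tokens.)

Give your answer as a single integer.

Need t * 5 >= 15, so t >= 15/5.
Smallest integer t = ceil(15/5) = 3.

Answer: 3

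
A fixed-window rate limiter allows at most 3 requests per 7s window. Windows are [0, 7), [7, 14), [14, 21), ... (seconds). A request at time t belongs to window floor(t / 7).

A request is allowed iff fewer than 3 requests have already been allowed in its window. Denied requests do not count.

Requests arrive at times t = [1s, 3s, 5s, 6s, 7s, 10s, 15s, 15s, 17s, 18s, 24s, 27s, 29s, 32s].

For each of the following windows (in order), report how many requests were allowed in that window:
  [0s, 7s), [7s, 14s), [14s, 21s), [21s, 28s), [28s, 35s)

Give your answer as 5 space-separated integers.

Processing requests:
  req#1 t=1s (window 0): ALLOW
  req#2 t=3s (window 0): ALLOW
  req#3 t=5s (window 0): ALLOW
  req#4 t=6s (window 0): DENY
  req#5 t=7s (window 1): ALLOW
  req#6 t=10s (window 1): ALLOW
  req#7 t=15s (window 2): ALLOW
  req#8 t=15s (window 2): ALLOW
  req#9 t=17s (window 2): ALLOW
  req#10 t=18s (window 2): DENY
  req#11 t=24s (window 3): ALLOW
  req#12 t=27s (window 3): ALLOW
  req#13 t=29s (window 4): ALLOW
  req#14 t=32s (window 4): ALLOW

Allowed counts by window: 3 2 3 2 2

Answer: 3 2 3 2 2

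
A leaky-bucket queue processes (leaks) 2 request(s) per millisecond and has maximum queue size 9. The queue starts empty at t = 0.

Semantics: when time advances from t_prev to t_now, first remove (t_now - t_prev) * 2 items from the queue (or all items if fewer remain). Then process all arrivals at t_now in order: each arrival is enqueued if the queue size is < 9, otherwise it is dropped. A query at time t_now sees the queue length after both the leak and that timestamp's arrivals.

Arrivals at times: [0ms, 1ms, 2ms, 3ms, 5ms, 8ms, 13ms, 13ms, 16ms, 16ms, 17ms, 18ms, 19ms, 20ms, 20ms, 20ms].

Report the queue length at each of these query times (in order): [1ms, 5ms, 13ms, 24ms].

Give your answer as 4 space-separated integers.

Queue lengths at query times:
  query t=1ms: backlog = 1
  query t=5ms: backlog = 1
  query t=13ms: backlog = 2
  query t=24ms: backlog = 0

Answer: 1 1 2 0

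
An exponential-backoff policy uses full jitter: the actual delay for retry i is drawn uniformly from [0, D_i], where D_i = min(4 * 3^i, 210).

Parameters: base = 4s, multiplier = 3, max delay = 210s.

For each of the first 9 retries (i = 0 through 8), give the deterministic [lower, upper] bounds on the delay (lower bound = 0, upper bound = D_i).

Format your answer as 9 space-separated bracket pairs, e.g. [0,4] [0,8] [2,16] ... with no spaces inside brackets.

Answer: [0,4] [0,12] [0,36] [0,108] [0,210] [0,210] [0,210] [0,210] [0,210]

Derivation:
Computing bounds per retry:
  i=0: D_i=min(4*3^0,210)=4, bounds=[0,4]
  i=1: D_i=min(4*3^1,210)=12, bounds=[0,12]
  i=2: D_i=min(4*3^2,210)=36, bounds=[0,36]
  i=3: D_i=min(4*3^3,210)=108, bounds=[0,108]
  i=4: D_i=min(4*3^4,210)=210, bounds=[0,210]
  i=5: D_i=min(4*3^5,210)=210, bounds=[0,210]
  i=6: D_i=min(4*3^6,210)=210, bounds=[0,210]
  i=7: D_i=min(4*3^7,210)=210, bounds=[0,210]
  i=8: D_i=min(4*3^8,210)=210, bounds=[0,210]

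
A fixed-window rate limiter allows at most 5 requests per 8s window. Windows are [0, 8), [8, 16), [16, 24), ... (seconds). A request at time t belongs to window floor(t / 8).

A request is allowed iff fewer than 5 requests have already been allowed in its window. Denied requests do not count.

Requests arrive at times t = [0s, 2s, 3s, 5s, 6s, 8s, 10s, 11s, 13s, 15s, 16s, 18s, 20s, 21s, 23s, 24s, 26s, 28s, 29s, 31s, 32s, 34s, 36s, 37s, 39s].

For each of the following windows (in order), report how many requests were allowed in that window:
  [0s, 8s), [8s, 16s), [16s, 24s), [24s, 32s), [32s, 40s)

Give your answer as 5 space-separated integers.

Answer: 5 5 5 5 5

Derivation:
Processing requests:
  req#1 t=0s (window 0): ALLOW
  req#2 t=2s (window 0): ALLOW
  req#3 t=3s (window 0): ALLOW
  req#4 t=5s (window 0): ALLOW
  req#5 t=6s (window 0): ALLOW
  req#6 t=8s (window 1): ALLOW
  req#7 t=10s (window 1): ALLOW
  req#8 t=11s (window 1): ALLOW
  req#9 t=13s (window 1): ALLOW
  req#10 t=15s (window 1): ALLOW
  req#11 t=16s (window 2): ALLOW
  req#12 t=18s (window 2): ALLOW
  req#13 t=20s (window 2): ALLOW
  req#14 t=21s (window 2): ALLOW
  req#15 t=23s (window 2): ALLOW
  req#16 t=24s (window 3): ALLOW
  req#17 t=26s (window 3): ALLOW
  req#18 t=28s (window 3): ALLOW
  req#19 t=29s (window 3): ALLOW
  req#20 t=31s (window 3): ALLOW
  req#21 t=32s (window 4): ALLOW
  req#22 t=34s (window 4): ALLOW
  req#23 t=36s (window 4): ALLOW
  req#24 t=37s (window 4): ALLOW
  req#25 t=39s (window 4): ALLOW

Allowed counts by window: 5 5 5 5 5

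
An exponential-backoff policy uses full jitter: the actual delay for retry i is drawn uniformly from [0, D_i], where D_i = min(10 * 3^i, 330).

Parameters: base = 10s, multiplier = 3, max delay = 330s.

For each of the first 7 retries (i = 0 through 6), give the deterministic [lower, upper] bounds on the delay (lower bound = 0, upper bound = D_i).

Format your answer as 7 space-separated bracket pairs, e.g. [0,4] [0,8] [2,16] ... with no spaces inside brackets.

Computing bounds per retry:
  i=0: D_i=min(10*3^0,330)=10, bounds=[0,10]
  i=1: D_i=min(10*3^1,330)=30, bounds=[0,30]
  i=2: D_i=min(10*3^2,330)=90, bounds=[0,90]
  i=3: D_i=min(10*3^3,330)=270, bounds=[0,270]
  i=4: D_i=min(10*3^4,330)=330, bounds=[0,330]
  i=5: D_i=min(10*3^5,330)=330, bounds=[0,330]
  i=6: D_i=min(10*3^6,330)=330, bounds=[0,330]

Answer: [0,10] [0,30] [0,90] [0,270] [0,330] [0,330] [0,330]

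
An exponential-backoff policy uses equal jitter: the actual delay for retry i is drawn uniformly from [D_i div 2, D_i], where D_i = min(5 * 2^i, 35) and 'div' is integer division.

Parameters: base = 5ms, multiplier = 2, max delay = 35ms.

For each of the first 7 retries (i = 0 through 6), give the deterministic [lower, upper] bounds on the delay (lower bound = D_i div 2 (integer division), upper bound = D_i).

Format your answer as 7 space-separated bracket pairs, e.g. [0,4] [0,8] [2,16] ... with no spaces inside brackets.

Computing bounds per retry:
  i=0: D_i=min(5*2^0,35)=5, bounds=[2,5]
  i=1: D_i=min(5*2^1,35)=10, bounds=[5,10]
  i=2: D_i=min(5*2^2,35)=20, bounds=[10,20]
  i=3: D_i=min(5*2^3,35)=35, bounds=[17,35]
  i=4: D_i=min(5*2^4,35)=35, bounds=[17,35]
  i=5: D_i=min(5*2^5,35)=35, bounds=[17,35]
  i=6: D_i=min(5*2^6,35)=35, bounds=[17,35]

Answer: [2,5] [5,10] [10,20] [17,35] [17,35] [17,35] [17,35]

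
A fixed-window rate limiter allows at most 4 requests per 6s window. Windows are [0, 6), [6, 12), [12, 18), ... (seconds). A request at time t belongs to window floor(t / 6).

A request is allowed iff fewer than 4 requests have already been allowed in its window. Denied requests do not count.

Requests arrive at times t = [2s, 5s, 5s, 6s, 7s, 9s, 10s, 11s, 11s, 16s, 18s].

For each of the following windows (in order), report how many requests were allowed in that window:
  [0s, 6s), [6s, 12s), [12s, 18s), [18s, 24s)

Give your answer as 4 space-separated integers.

Processing requests:
  req#1 t=2s (window 0): ALLOW
  req#2 t=5s (window 0): ALLOW
  req#3 t=5s (window 0): ALLOW
  req#4 t=6s (window 1): ALLOW
  req#5 t=7s (window 1): ALLOW
  req#6 t=9s (window 1): ALLOW
  req#7 t=10s (window 1): ALLOW
  req#8 t=11s (window 1): DENY
  req#9 t=11s (window 1): DENY
  req#10 t=16s (window 2): ALLOW
  req#11 t=18s (window 3): ALLOW

Allowed counts by window: 3 4 1 1

Answer: 3 4 1 1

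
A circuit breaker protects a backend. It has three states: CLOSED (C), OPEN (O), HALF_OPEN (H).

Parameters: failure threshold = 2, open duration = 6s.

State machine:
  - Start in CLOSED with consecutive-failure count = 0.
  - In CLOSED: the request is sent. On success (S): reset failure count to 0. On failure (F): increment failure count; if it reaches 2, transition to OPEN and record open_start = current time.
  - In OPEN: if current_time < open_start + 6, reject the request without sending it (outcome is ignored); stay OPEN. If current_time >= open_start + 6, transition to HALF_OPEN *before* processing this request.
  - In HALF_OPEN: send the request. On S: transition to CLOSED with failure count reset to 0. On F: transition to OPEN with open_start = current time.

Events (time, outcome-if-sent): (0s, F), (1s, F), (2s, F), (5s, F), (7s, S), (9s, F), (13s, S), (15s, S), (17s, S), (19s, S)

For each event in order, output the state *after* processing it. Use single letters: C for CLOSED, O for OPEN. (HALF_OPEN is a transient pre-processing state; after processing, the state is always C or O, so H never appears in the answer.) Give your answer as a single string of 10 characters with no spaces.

State after each event:
  event#1 t=0s outcome=F: state=CLOSED
  event#2 t=1s outcome=F: state=OPEN
  event#3 t=2s outcome=F: state=OPEN
  event#4 t=5s outcome=F: state=OPEN
  event#5 t=7s outcome=S: state=CLOSED
  event#6 t=9s outcome=F: state=CLOSED
  event#7 t=13s outcome=S: state=CLOSED
  event#8 t=15s outcome=S: state=CLOSED
  event#9 t=17s outcome=S: state=CLOSED
  event#10 t=19s outcome=S: state=CLOSED

Answer: COOOCCCCCC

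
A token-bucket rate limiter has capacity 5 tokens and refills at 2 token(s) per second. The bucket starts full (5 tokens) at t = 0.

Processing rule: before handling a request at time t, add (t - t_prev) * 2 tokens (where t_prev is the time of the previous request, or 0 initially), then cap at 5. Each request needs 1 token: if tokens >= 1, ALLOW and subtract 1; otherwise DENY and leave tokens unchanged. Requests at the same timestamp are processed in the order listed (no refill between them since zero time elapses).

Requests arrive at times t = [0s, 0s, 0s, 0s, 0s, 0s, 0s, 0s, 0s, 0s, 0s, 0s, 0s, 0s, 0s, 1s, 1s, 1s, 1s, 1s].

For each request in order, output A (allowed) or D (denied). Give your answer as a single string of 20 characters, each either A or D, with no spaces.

Simulating step by step:
  req#1 t=0s: ALLOW
  req#2 t=0s: ALLOW
  req#3 t=0s: ALLOW
  req#4 t=0s: ALLOW
  req#5 t=0s: ALLOW
  req#6 t=0s: DENY
  req#7 t=0s: DENY
  req#8 t=0s: DENY
  req#9 t=0s: DENY
  req#10 t=0s: DENY
  req#11 t=0s: DENY
  req#12 t=0s: DENY
  req#13 t=0s: DENY
  req#14 t=0s: DENY
  req#15 t=0s: DENY
  req#16 t=1s: ALLOW
  req#17 t=1s: ALLOW
  req#18 t=1s: DENY
  req#19 t=1s: DENY
  req#20 t=1s: DENY

Answer: AAAAADDDDDDDDDDAADDD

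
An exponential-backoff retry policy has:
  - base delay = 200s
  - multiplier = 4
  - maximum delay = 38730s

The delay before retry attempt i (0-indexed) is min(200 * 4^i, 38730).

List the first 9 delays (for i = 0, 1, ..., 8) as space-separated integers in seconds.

Answer: 200 800 3200 12800 38730 38730 38730 38730 38730

Derivation:
Computing each delay:
  i=0: min(200*4^0, 38730) = 200
  i=1: min(200*4^1, 38730) = 800
  i=2: min(200*4^2, 38730) = 3200
  i=3: min(200*4^3, 38730) = 12800
  i=4: min(200*4^4, 38730) = 38730
  i=5: min(200*4^5, 38730) = 38730
  i=6: min(200*4^6, 38730) = 38730
  i=7: min(200*4^7, 38730) = 38730
  i=8: min(200*4^8, 38730) = 38730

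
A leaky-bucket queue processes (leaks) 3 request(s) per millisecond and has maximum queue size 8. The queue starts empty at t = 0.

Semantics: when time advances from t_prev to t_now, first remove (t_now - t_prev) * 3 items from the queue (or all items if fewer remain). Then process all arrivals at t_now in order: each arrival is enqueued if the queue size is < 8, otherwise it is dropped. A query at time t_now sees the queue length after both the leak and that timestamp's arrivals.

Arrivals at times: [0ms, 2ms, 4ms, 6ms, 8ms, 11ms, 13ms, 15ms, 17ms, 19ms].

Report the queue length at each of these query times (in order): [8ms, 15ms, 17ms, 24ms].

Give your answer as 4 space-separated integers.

Queue lengths at query times:
  query t=8ms: backlog = 1
  query t=15ms: backlog = 1
  query t=17ms: backlog = 1
  query t=24ms: backlog = 0

Answer: 1 1 1 0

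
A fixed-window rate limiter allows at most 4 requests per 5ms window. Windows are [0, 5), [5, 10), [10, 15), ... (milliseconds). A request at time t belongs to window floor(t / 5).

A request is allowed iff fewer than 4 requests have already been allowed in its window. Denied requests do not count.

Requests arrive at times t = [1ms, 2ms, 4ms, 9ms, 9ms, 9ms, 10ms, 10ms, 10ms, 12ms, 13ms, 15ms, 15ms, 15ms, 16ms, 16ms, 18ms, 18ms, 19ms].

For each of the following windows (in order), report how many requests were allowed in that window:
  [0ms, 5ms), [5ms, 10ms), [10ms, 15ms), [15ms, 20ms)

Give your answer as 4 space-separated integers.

Processing requests:
  req#1 t=1ms (window 0): ALLOW
  req#2 t=2ms (window 0): ALLOW
  req#3 t=4ms (window 0): ALLOW
  req#4 t=9ms (window 1): ALLOW
  req#5 t=9ms (window 1): ALLOW
  req#6 t=9ms (window 1): ALLOW
  req#7 t=10ms (window 2): ALLOW
  req#8 t=10ms (window 2): ALLOW
  req#9 t=10ms (window 2): ALLOW
  req#10 t=12ms (window 2): ALLOW
  req#11 t=13ms (window 2): DENY
  req#12 t=15ms (window 3): ALLOW
  req#13 t=15ms (window 3): ALLOW
  req#14 t=15ms (window 3): ALLOW
  req#15 t=16ms (window 3): ALLOW
  req#16 t=16ms (window 3): DENY
  req#17 t=18ms (window 3): DENY
  req#18 t=18ms (window 3): DENY
  req#19 t=19ms (window 3): DENY

Allowed counts by window: 3 3 4 4

Answer: 3 3 4 4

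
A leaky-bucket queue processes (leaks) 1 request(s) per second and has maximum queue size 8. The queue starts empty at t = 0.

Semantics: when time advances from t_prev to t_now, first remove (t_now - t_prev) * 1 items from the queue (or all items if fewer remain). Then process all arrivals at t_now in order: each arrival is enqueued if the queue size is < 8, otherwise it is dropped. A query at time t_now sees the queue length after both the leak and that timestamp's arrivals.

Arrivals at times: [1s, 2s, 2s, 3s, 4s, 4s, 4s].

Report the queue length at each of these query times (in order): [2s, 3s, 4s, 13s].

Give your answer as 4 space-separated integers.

Queue lengths at query times:
  query t=2s: backlog = 2
  query t=3s: backlog = 2
  query t=4s: backlog = 4
  query t=13s: backlog = 0

Answer: 2 2 4 0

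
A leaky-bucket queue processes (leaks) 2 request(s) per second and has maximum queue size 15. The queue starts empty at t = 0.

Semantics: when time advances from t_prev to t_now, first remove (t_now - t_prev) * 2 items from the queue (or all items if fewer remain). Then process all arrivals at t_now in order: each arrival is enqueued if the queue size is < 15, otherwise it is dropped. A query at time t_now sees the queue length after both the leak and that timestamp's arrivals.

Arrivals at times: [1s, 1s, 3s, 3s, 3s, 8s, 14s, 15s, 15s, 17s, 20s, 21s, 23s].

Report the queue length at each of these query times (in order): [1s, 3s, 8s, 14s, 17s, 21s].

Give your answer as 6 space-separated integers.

Queue lengths at query times:
  query t=1s: backlog = 2
  query t=3s: backlog = 3
  query t=8s: backlog = 1
  query t=14s: backlog = 1
  query t=17s: backlog = 1
  query t=21s: backlog = 1

Answer: 2 3 1 1 1 1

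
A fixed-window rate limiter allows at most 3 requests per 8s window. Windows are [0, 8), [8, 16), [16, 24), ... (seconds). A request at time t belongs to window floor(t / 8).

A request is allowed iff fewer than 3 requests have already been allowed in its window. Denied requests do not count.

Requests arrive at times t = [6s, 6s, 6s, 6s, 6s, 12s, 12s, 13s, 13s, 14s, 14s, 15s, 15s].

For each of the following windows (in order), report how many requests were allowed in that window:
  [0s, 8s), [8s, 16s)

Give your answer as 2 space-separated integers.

Processing requests:
  req#1 t=6s (window 0): ALLOW
  req#2 t=6s (window 0): ALLOW
  req#3 t=6s (window 0): ALLOW
  req#4 t=6s (window 0): DENY
  req#5 t=6s (window 0): DENY
  req#6 t=12s (window 1): ALLOW
  req#7 t=12s (window 1): ALLOW
  req#8 t=13s (window 1): ALLOW
  req#9 t=13s (window 1): DENY
  req#10 t=14s (window 1): DENY
  req#11 t=14s (window 1): DENY
  req#12 t=15s (window 1): DENY
  req#13 t=15s (window 1): DENY

Allowed counts by window: 3 3

Answer: 3 3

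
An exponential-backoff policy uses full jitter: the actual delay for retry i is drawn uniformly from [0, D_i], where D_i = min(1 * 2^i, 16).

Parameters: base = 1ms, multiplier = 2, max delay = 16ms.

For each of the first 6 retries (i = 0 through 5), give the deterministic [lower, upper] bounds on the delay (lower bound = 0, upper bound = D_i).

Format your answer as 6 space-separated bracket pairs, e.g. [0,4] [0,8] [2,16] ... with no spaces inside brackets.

Computing bounds per retry:
  i=0: D_i=min(1*2^0,16)=1, bounds=[0,1]
  i=1: D_i=min(1*2^1,16)=2, bounds=[0,2]
  i=2: D_i=min(1*2^2,16)=4, bounds=[0,4]
  i=3: D_i=min(1*2^3,16)=8, bounds=[0,8]
  i=4: D_i=min(1*2^4,16)=16, bounds=[0,16]
  i=5: D_i=min(1*2^5,16)=16, bounds=[0,16]

Answer: [0,1] [0,2] [0,4] [0,8] [0,16] [0,16]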